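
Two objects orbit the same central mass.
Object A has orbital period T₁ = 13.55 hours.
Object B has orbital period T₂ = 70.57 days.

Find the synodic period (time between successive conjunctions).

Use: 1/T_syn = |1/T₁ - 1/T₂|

Convert to SI: T₁ = 13.55 hours = 48780 s; T₂ = 70.57 days = 6.09725e+06 s.
T_syn = |T₁ · T₂ / (T₁ − T₂)|.
T_syn = |48780 · 6.09725e+06 / (48780 − 6.09725e+06)| s ≈ 4.917e+04 s = 13.66 hours.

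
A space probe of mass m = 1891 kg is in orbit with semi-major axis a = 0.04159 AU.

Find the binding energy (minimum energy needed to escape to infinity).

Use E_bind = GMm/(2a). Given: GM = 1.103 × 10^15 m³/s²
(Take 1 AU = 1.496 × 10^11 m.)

Convert to SI: a = 0.04159 AU = 6.22186e+09 m.
Total orbital energy is E = −GMm/(2a); binding energy is E_bind = −E = GMm/(2a).
E_bind = 1.103e+15 · 1891 / (2 · 6.22186e+09) J ≈ 1.676e+08 J = 167.6 MJ.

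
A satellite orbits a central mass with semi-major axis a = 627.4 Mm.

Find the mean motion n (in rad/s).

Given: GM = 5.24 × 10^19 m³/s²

Convert to SI: a = 627.4 Mm = 6.274e+08 m.
n = √(GM / a³).
n = √(5.24e+19 / (6.274e+08)³) rad/s ≈ 0.0004606 rad/s.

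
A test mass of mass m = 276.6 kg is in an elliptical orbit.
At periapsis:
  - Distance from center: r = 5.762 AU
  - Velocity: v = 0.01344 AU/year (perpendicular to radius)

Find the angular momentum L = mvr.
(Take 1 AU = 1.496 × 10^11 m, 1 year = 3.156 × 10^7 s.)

Convert to SI: r = 5.762 AU = 8.61995e+11 m; v = 0.01344 AU/year = 63.708 m/s.
Since v is perpendicular to r, L = m · v · r.
L = 276.6 · 63.708 · 8.61995e+11 kg·m²/s ≈ 1.519e+16 kg·m²/s.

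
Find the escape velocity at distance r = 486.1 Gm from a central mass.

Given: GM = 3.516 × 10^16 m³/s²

Convert to SI: r = 486.1 Gm = 4.861e+11 m.
Escape velocity comes from setting total energy to zero: ½v² − GM/r = 0 ⇒ v_esc = √(2GM / r).
v_esc = √(2 · 3.516e+16 / 4.861e+11) m/s ≈ 380.3 m/s = 380.3 m/s.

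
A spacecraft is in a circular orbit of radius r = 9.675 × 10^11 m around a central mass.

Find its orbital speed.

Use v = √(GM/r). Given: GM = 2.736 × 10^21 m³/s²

For a circular orbit, gravity supplies the centripetal force, so v = √(GM / r).
v = √(2.736e+21 / 9.675e+11) m/s ≈ 5.318e+04 m/s = 53.18 km/s.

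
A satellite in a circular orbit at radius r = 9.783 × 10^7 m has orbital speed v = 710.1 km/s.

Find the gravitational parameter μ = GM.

Convert to SI: v = 710.1 km/s = 710100 m/s.
For a circular orbit v² = GM/r, so GM = v² · r.
GM = (710100)² · 9.783e+07 m³/s² ≈ 4.933e+19 m³/s² = 4.933 × 10^19 m³/s².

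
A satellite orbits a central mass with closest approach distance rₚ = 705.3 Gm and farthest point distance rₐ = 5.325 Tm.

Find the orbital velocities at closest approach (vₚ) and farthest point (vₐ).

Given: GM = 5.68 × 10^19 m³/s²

Convert to SI: rₚ = 705.3 Gm = 7.053e+11 m; rₐ = 5.325 Tm = 5.325e+12 m.
Use the vis-viva equation v² = GM(2/r − 1/a) with a = (rₚ + rₐ)/2 = (7.053e+11 + 5.325e+12)/2 = 3.01515e+12 m.
vₚ = √(GM · (2/rₚ − 1/a)) = √(5.68e+19 · (2/7.053e+11 − 1/3.01515e+12)) m/s ≈ 1.193e+04 m/s = 11.93 km/s.
vₐ = √(GM · (2/rₐ − 1/a)) = √(5.68e+19 · (2/5.325e+12 − 1/3.01515e+12)) m/s ≈ 1580 m/s = 1.58 km/s.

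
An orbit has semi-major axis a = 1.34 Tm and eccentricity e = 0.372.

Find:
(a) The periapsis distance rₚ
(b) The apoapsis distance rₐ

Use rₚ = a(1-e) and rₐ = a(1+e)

Convert to SI: a = 1.34 Tm = 1.34e+12 m.
(a) rₚ = a(1 − e) = 1.34e+12 · (1 − 0.372) = 1.34e+12 · 0.628 ≈ 8.415e+11 m = 841.5 Gm.
(b) rₐ = a(1 + e) = 1.34e+12 · (1 + 0.372) = 1.34e+12 · 1.372 ≈ 1.838e+12 m = 1.838 Tm.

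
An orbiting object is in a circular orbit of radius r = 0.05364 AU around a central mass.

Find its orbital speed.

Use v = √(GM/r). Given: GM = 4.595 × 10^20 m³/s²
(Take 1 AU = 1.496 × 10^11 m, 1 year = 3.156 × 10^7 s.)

Convert to SI: r = 0.05364 AU = 8.02454e+09 m.
For a circular orbit, gravity supplies the centripetal force, so v = √(GM / r).
v = √(4.595e+20 / 8.02454e+09) m/s ≈ 2.393e+05 m/s = 50.48 AU/year.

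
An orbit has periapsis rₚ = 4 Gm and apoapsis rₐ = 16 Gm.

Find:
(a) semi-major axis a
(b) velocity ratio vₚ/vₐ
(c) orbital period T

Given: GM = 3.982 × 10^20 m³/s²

Convert to SI: rₚ = 4 Gm = 4e+09 m; rₐ = 16 Gm = 1.6e+10 m.
(a) a = (rₚ + rₐ)/2 = (4e+09 + 1.6e+10)/2 ≈ 1e+10 m
(b) Conservation of angular momentum (rₚvₚ = rₐvₐ) gives vₚ/vₐ = rₐ/rₚ = 1.6e+10/4e+09 ≈ 4
(c) With a = (rₚ + rₐ)/2 = 1e+10 m, T = 2π √(a³/GM) = 2π √((1e+10)³/3.982e+20) s ≈ 3.149e+05 s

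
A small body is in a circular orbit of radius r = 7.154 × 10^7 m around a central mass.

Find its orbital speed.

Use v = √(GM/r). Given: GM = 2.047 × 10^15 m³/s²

For a circular orbit, gravity supplies the centripetal force, so v = √(GM / r).
v = √(2.047e+15 / 7.154e+07) m/s ≈ 5349 m/s = 5.349 km/s.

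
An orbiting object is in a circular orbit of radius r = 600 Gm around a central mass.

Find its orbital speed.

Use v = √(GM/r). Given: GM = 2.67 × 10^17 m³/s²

Convert to SI: r = 600 Gm = 6e+11 m.
For a circular orbit, gravity supplies the centripetal force, so v = √(GM / r).
v = √(2.67e+17 / 6e+11) m/s ≈ 667.1 m/s = 667.1 m/s.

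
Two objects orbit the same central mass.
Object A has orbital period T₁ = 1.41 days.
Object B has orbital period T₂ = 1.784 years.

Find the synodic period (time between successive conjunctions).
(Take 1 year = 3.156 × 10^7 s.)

Convert to SI: T₁ = 1.41 days = 121824 s; T₂ = 1.784 years = 5.6303e+07 s.
T_syn = |T₁ · T₂ / (T₁ − T₂)|.
T_syn = |121824 · 5.6303e+07 / (121824 − 5.6303e+07)| s ≈ 1.221e+05 s = 1.413 days.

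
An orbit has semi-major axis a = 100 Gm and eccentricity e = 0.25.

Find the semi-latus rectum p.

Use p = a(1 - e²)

Convert to SI: a = 100 Gm = 1e+11 m.
p = a (1 − e²).
p = 1e+11 · (1 − (0.25)²) = 1e+11 · 0.9375 ≈ 9.375e+10 m = 93.75 Gm.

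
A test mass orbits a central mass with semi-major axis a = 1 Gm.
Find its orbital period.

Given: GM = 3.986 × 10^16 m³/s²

Convert to SI: a = 1 Gm = 1e+09 m.
Kepler's third law: T = 2π √(a³ / GM).
Substituting a = 1e+09 m and GM = 3.986e+16 m³/s²:
T = 2π √((1e+09)³ / 3.986e+16) s
T ≈ 9.952e+05 s = 11.52 days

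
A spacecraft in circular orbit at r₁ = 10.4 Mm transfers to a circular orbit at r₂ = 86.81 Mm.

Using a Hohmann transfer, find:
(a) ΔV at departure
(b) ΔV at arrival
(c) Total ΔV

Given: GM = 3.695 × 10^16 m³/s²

Convert to SI: r₁ = 10.4 Mm = 1.04e+07 m; r₂ = 86.81 Mm = 8.681e+07 m.
Transfer semi-major axis: a_t = (r₁ + r₂)/2 = (1.04e+07 + 8.681e+07)/2 = 4.8605e+07 m.
Circular speeds: v₁ = √(GM/r₁) = 59606.1 m/s, v₂ = √(GM/r₂) = 20631.1 m/s.
Transfer speeds (vis-viva v² = GM(2/r − 1/a_t)): v₁ᵗ = 79659 m/s, v₂ᵗ = 9543.3 m/s.
(a) ΔV₁ = |v₁ᵗ − v₁| ≈ 2.005e+04 m/s = 20.05 km/s.
(b) ΔV₂ = |v₂ − v₂ᵗ| ≈ 1.109e+04 m/s = 11.09 km/s.
(c) ΔV_total = ΔV₁ + ΔV₂ ≈ 3.114e+04 m/s = 31.14 km/s.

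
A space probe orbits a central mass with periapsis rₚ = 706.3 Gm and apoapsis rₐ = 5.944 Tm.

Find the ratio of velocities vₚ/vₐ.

Convert to SI: rₚ = 706.3 Gm = 7.063e+11 m; rₐ = 5.944 Tm = 5.944e+12 m.
Conservation of angular momentum gives rₚvₚ = rₐvₐ, so vₚ/vₐ = rₐ/rₚ.
vₚ/vₐ = 5.944e+12 / 7.063e+11 ≈ 8.416.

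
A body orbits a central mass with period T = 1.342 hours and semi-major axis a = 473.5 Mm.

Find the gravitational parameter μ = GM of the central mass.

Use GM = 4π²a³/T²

Convert to SI: T = 1.342 hours = 4831.2 s; a = 473.5 Mm = 4.735e+08 m.
GM = 4π² · a³ / T².
GM = 4π² · (4.735e+08)³ / (4831.2)² m³/s² ≈ 1.796e+20 m³/s² = 1.796 × 10^20 m³/s².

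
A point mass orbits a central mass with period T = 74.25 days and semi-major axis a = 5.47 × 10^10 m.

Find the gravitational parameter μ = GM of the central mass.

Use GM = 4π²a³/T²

Convert to SI: T = 74.25 days = 6.4152e+06 s.
GM = 4π² · a³ / T².
GM = 4π² · (5.47e+10)³ / (6.4152e+06)² m³/s² ≈ 1.57e+20 m³/s² = 1.57 × 10^20 m³/s².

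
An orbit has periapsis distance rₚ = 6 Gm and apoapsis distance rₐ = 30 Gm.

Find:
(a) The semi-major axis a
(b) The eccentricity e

Convert to SI: rₚ = 6 Gm = 6e+09 m; rₐ = 30 Gm = 3e+10 m.
(a) a = (rₚ + rₐ) / 2 = (6e+09 + 3e+10) / 2 ≈ 1.8e+10 m = 18 Gm.
(b) e = (rₐ − rₚ) / (rₐ + rₚ) = (3e+10 − 6e+09) / (3e+10 + 6e+09) ≈ 0.6667.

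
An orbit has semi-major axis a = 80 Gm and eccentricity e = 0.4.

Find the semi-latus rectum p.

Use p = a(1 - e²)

Convert to SI: a = 80 Gm = 8e+10 m.
p = a (1 − e²).
p = 8e+10 · (1 − (0.4)²) = 8e+10 · 0.84 ≈ 6.72e+10 m = 67.2 Gm.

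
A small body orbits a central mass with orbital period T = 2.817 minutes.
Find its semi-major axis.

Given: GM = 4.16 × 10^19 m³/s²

Convert to SI: T = 2.817 minutes = 169.02 s.
Invert Kepler's third law: a = (GM · T² / (4π²))^(1/3).
Substituting T = 169.02 s and GM = 4.16e+19 m³/s²:
a = (4.16e+19 · (169.02)² / (4π²))^(1/3) m
a ≈ 3.111e+07 m = 31.11 Mm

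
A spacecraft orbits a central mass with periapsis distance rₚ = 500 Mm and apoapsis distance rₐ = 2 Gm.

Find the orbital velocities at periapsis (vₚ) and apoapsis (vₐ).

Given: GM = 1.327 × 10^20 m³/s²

Convert to SI: rₚ = 500 Mm = 5e+08 m; rₐ = 2 Gm = 2e+09 m.
Use the vis-viva equation v² = GM(2/r − 1/a) with a = (rₚ + rₐ)/2 = (5e+08 + 2e+09)/2 = 1.25e+09 m.
vₚ = √(GM · (2/rₚ − 1/a)) = √(1.327e+20 · (2/5e+08 − 1/1.25e+09)) m/s ≈ 6.516e+05 m/s = 651.6 km/s.
vₐ = √(GM · (2/rₐ − 1/a)) = √(1.327e+20 · (2/2e+09 − 1/1.25e+09)) m/s ≈ 1.629e+05 m/s = 162.9 km/s.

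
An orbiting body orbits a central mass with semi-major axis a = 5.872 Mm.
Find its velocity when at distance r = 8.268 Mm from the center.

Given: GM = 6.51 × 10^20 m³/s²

Convert to SI: a = 5.872 Mm = 5.872e+06 m; r = 8.268 Mm = 8.268e+06 m.
Vis-viva: v = √(GM · (2/r − 1/a)).
2/r − 1/a = 2/8.268e+06 − 1/5.872e+06 = 7.15967e-08 m⁻¹.
v = √(6.51e+20 · 7.15967e-08) m/s ≈ 6.827e+06 m/s = 6827 km/s.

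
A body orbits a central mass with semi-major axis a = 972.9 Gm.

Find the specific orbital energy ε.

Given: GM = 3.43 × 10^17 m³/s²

Convert to SI: a = 972.9 Gm = 9.729e+11 m.
ε = −GM / (2a).
ε = −3.43e+17 / (2 · 9.729e+11) J/kg ≈ -1.763e+05 J/kg = -176.3 kJ/kg.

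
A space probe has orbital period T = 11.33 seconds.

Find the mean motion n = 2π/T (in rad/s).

n = 2π / T.
n = 2π / 11.33 s ≈ 0.5546 rad/s.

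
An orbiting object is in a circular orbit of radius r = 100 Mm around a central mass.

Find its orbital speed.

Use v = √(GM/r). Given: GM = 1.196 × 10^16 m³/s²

Convert to SI: r = 100 Mm = 1e+08 m.
For a circular orbit, gravity supplies the centripetal force, so v = √(GM / r).
v = √(1.196e+16 / 1e+08) m/s ≈ 1.094e+04 m/s = 10.94 km/s.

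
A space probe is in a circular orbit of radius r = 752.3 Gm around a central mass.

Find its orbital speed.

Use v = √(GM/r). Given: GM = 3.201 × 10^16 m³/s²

Convert to SI: r = 752.3 Gm = 7.523e+11 m.
For a circular orbit, gravity supplies the centripetal force, so v = √(GM / r).
v = √(3.201e+16 / 7.523e+11) m/s ≈ 206.3 m/s = 206.3 m/s.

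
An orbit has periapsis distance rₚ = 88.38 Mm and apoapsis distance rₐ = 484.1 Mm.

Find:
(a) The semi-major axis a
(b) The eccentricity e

Convert to SI: rₚ = 88.38 Mm = 8.838e+07 m; rₐ = 484.1 Mm = 4.841e+08 m.
(a) a = (rₚ + rₐ) / 2 = (8.838e+07 + 4.841e+08) / 2 ≈ 2.862e+08 m = 286.2 Mm.
(b) e = (rₐ − rₚ) / (rₐ + rₚ) = (4.841e+08 − 8.838e+07) / (4.841e+08 + 8.838e+07) ≈ 0.6912.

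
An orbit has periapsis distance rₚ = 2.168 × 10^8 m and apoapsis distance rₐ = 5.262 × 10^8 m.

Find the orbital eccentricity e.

e = (rₐ − rₚ) / (rₐ + rₚ).
e = (5.262e+08 − 2.168e+08) / (5.262e+08 + 2.168e+08) = 3.094e+08 / 7.43e+08 ≈ 0.4164.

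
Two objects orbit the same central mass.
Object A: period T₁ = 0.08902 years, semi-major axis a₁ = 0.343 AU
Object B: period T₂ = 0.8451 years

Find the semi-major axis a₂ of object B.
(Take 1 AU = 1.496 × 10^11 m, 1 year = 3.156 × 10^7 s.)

Convert to SI: T₁ = 0.08902 years = 2.80947e+06 s; a₁ = 0.343 AU = 5.13128e+10 m; T₂ = 0.8451 years = 2.66714e+07 s.
Kepler's third law: (T₁/T₂)² = (a₁/a₂)³ ⇒ a₂ = a₁ · (T₂/T₁)^(2/3).
T₂/T₁ = 2.66714e+07 / 2.80947e+06 = 9.49337.
a₂ = 5.13128e+10 · (9.49337)^(2/3) m ≈ 2.301e+11 m = 1.538 AU.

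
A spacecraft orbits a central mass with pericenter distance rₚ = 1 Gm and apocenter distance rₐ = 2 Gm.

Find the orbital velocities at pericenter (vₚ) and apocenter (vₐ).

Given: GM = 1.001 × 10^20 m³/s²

Convert to SI: rₚ = 1 Gm = 1e+09 m; rₐ = 2 Gm = 2e+09 m.
Use the vis-viva equation v² = GM(2/r − 1/a) with a = (rₚ + rₐ)/2 = (1e+09 + 2e+09)/2 = 1.5e+09 m.
vₚ = √(GM · (2/rₚ − 1/a)) = √(1.001e+20 · (2/1e+09 − 1/1.5e+09)) m/s ≈ 3.653e+05 m/s = 365.3 km/s.
vₐ = √(GM · (2/rₐ − 1/a)) = √(1.001e+20 · (2/2e+09 − 1/1.5e+09)) m/s ≈ 1.827e+05 m/s = 182.7 km/s.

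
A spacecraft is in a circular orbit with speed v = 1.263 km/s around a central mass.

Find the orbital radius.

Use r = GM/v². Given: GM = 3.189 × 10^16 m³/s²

Convert to SI: v = 1.263 km/s = 1263 m/s.
For a circular orbit, v² = GM / r, so r = GM / v².
r = 3.189e+16 / (1263)² m ≈ 1.999e+10 m = 19.99 Gm.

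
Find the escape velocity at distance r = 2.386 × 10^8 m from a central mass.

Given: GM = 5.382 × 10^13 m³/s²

Escape velocity comes from setting total energy to zero: ½v² − GM/r = 0 ⇒ v_esc = √(2GM / r).
v_esc = √(2 · 5.382e+13 / 2.386e+08) m/s ≈ 671.7 m/s = 671.7 m/s.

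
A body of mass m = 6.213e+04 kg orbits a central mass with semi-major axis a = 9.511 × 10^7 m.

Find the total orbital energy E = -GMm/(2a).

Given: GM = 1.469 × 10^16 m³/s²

E = −GMm / (2a).
E = −1.469e+16 · 6.213e+04 / (2 · 9.511e+07) J ≈ -4.798e+12 J = -4.798 TJ.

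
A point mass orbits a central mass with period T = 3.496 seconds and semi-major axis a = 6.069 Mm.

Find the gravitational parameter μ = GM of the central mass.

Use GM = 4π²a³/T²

Convert to SI: a = 6.069 Mm = 6.069e+06 m.
GM = 4π² · a³ / T².
GM = 4π² · (6.069e+06)³ / (3.496)² m³/s² ≈ 7.221e+20 m³/s² = 7.221 × 10^20 m³/s².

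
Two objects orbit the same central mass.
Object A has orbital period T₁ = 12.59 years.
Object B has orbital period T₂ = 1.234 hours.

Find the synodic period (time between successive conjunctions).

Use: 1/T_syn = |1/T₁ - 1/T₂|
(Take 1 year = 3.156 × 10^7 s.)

Convert to SI: T₁ = 12.59 years = 3.9734e+08 s; T₂ = 1.234 hours = 4442.4 s.
T_syn = |T₁ · T₂ / (T₁ − T₂)|.
T_syn = |3.9734e+08 · 4442.4 / (3.9734e+08 − 4442.4)| s ≈ 4442 s = 1.234 hours.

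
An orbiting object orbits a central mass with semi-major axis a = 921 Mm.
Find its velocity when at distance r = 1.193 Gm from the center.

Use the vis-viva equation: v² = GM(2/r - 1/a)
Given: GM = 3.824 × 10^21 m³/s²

Convert to SI: a = 921 Mm = 9.21e+08 m; r = 1.193 Gm = 1.193e+09 m.
Vis-viva: v = √(GM · (2/r − 1/a)).
2/r − 1/a = 2/1.193e+09 − 1/9.21e+08 = 5.9067e-10 m⁻¹.
v = √(3.824e+21 · 5.9067e-10) m/s ≈ 1.503e+06 m/s = 1503 km/s.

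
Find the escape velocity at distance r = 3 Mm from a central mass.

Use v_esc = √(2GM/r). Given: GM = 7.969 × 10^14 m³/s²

Convert to SI: r = 3 Mm = 3e+06 m.
Escape velocity comes from setting total energy to zero: ½v² − GM/r = 0 ⇒ v_esc = √(2GM / r).
v_esc = √(2 · 7.969e+14 / 3e+06) m/s ≈ 2.305e+04 m/s = 23.05 km/s.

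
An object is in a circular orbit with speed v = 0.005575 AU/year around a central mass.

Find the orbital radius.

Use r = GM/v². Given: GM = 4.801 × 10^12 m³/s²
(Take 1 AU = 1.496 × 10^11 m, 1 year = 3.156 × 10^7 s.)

Convert to SI: v = 0.005575 AU/year = 26.4265 m/s.
For a circular orbit, v² = GM / r, so r = GM / v².
r = 4.801e+12 / (26.4265)² m ≈ 6.875e+09 m = 0.04595 AU.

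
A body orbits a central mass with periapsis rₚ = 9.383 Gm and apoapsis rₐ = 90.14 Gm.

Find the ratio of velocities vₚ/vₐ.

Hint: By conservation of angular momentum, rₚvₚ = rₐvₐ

Convert to SI: rₚ = 9.383 Gm = 9.383e+09 m; rₐ = 90.14 Gm = 9.014e+10 m.
Conservation of angular momentum gives rₚvₚ = rₐvₐ, so vₚ/vₐ = rₐ/rₚ.
vₚ/vₐ = 9.014e+10 / 9.383e+09 ≈ 9.607.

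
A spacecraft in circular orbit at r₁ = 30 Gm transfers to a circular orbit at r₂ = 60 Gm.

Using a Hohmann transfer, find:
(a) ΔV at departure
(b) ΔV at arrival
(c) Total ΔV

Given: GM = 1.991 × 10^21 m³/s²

Convert to SI: r₁ = 30 Gm = 3e+10 m; r₂ = 60 Gm = 6e+10 m.
Transfer semi-major axis: a_t = (r₁ + r₂)/2 = (3e+10 + 6e+10)/2 = 4.5e+10 m.
Circular speeds: v₁ = √(GM/r₁) = 257617 m/s, v₂ = √(GM/r₂) = 182163 m/s.
Transfer speeds (vis-viva v² = GM(2/r − 1/a_t)): v₁ᵗ = 297471 m/s, v₂ᵗ = 148735 m/s.
(a) ΔV₁ = |v₁ᵗ − v₁| ≈ 3.985e+04 m/s = 39.85 km/s.
(b) ΔV₂ = |v₂ − v₂ᵗ| ≈ 3.343e+04 m/s = 33.43 km/s.
(c) ΔV_total = ΔV₁ + ΔV₂ ≈ 7.328e+04 m/s = 73.28 km/s.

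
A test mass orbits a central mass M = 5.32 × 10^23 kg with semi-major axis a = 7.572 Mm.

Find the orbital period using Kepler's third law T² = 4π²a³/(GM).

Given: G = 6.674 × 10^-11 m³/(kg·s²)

Convert to SI: a = 7.572 Mm = 7.572e+06 m.
GM = G · M = 6.674e-11 · 5.32e+23 = 3.55057e+13 m³/s².
Kepler's third law: T = 2π √(a³ / GM).
Substituting a = 7.572e+06 m and GM = 3.55057e+13 m³/s²:
T = 2π √((7.572e+06)³ / 3.55057e+13) s
T ≈ 2.197e+04 s = 6.103 hours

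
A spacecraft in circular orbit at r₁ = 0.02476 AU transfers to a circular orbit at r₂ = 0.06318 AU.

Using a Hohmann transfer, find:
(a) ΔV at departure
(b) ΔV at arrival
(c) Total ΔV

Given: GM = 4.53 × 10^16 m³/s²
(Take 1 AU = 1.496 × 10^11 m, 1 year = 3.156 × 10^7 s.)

Convert to SI: r₁ = 0.02476 AU = 3.7041e+09 m; r₂ = 0.06318 AU = 9.45173e+09 m.
Transfer semi-major axis: a_t = (r₁ + r₂)/2 = (3.7041e+09 + 9.45173e+09)/2 = 6.57791e+09 m.
Circular speeds: v₁ = √(GM/r₁) = 3497.1 m/s, v₂ = √(GM/r₂) = 2189.24 m/s.
Transfer speeds (vis-viva v² = GM(2/r − 1/a_t)): v₁ᵗ = 4191.98 m/s, v₂ᵗ = 1642.82 m/s.
(a) ΔV₁ = |v₁ᵗ − v₁| ≈ 694.9 m/s = 0.1466 AU/year.
(b) ΔV₂ = |v₂ − v₂ᵗ| ≈ 546.4 m/s = 0.1153 AU/year.
(c) ΔV_total = ΔV₁ + ΔV₂ ≈ 1241 m/s = 0.2619 AU/year.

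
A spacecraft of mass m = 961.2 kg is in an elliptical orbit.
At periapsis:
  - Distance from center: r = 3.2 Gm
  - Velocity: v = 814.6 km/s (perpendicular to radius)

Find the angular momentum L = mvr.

Convert to SI: r = 3.2 Gm = 3.2e+09 m; v = 814.6 km/s = 814600 m/s.
Since v is perpendicular to r, L = m · v · r.
L = 961.2 · 814600 · 3.2e+09 kg·m²/s ≈ 2.506e+18 kg·m²/s.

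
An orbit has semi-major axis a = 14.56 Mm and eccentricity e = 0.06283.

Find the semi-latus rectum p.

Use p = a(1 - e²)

Convert to SI: a = 14.56 Mm = 1.456e+07 m.
p = a (1 − e²).
p = 1.456e+07 · (1 − (0.06283)²) = 1.456e+07 · 0.996052 ≈ 1.45e+07 m = 14.5 Mm.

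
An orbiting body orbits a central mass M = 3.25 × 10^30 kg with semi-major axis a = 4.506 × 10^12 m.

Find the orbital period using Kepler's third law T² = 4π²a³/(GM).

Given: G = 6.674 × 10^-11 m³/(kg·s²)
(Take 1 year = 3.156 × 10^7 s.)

GM = G · M = 6.674e-11 · 3.25e+30 = 2.16905e+20 m³/s².
Kepler's third law: T = 2π √(a³ / GM).
Substituting a = 4.506e+12 m and GM = 2.16905e+20 m³/s²:
T = 2π √((4.506e+12)³ / 2.16905e+20) s
T ≈ 4.081e+09 s = 129.3 years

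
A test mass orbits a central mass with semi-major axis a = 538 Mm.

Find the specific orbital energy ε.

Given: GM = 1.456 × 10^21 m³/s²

Convert to SI: a = 538 Mm = 5.38e+08 m.
ε = −GM / (2a).
ε = −1.456e+21 / (2 · 5.38e+08) J/kg ≈ -1.353e+12 J/kg = -1353 GJ/kg.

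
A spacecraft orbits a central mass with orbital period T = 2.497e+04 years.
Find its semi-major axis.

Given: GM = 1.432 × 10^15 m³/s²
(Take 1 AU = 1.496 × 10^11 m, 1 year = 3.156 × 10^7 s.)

Convert to SI: T = 2.497e+04 years = 7.88053e+11 s.
Invert Kepler's third law: a = (GM · T² / (4π²))^(1/3).
Substituting T = 7.88053e+11 s and GM = 1.432e+15 m³/s²:
a = (1.432e+15 · (7.88053e+11)² / (4π²))^(1/3) m
a ≈ 2.824e+12 m = 18.88 AU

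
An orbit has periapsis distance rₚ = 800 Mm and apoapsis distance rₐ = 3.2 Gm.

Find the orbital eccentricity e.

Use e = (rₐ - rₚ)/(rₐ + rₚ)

Convert to SI: rₚ = 800 Mm = 8e+08 m; rₐ = 3.2 Gm = 3.2e+09 m.
e = (rₐ − rₚ) / (rₐ + rₚ).
e = (3.2e+09 − 8e+08) / (3.2e+09 + 8e+08) = 2.4e+09 / 4e+09 ≈ 0.6.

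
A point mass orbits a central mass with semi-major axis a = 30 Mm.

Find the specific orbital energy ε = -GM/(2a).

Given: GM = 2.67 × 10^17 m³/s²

Convert to SI: a = 30 Mm = 3e+07 m.
ε = −GM / (2a).
ε = −2.67e+17 / (2 · 3e+07) J/kg ≈ -4.45e+09 J/kg = -4.45 GJ/kg.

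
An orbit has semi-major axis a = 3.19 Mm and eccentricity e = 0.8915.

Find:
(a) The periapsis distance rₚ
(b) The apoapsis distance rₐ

Convert to SI: a = 3.19 Mm = 3.19e+06 m.
(a) rₚ = a(1 − e) = 3.19e+06 · (1 − 0.8915) = 3.19e+06 · 0.1085 ≈ 3.461e+05 m = 346.1 km.
(b) rₐ = a(1 + e) = 3.19e+06 · (1 + 0.8915) = 3.19e+06 · 1.8915 ≈ 6.034e+06 m = 6.034 Mm.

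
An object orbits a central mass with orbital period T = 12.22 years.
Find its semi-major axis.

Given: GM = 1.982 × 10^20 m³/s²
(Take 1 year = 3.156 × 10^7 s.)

Convert to SI: T = 12.22 years = 3.85663e+08 s.
Invert Kepler's third law: a = (GM · T² / (4π²))^(1/3).
Substituting T = 3.85663e+08 s and GM = 1.982e+20 m³/s²:
a = (1.982e+20 · (3.85663e+08)² / (4π²))^(1/3) m
a ≈ 9.072e+11 m = 907.2 Gm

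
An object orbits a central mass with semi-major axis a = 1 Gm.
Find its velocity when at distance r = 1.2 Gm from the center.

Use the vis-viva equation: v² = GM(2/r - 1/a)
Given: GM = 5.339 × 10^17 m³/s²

Convert to SI: a = 1 Gm = 1e+09 m; r = 1.2 Gm = 1.2e+09 m.
Vis-viva: v = √(GM · (2/r − 1/a)).
2/r − 1/a = 2/1.2e+09 − 1/1e+09 = 6.66667e-10 m⁻¹.
v = √(5.339e+17 · 6.66667e-10) m/s ≈ 1.887e+04 m/s = 18.87 km/s.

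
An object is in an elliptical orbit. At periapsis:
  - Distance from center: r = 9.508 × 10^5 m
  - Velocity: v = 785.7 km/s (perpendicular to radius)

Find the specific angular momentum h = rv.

Convert to SI: v = 785.7 km/s = 785700 m/s.
With v perpendicular to r, h = r · v.
h = 950800 · 785700 m²/s ≈ 7.47e+11 m²/s.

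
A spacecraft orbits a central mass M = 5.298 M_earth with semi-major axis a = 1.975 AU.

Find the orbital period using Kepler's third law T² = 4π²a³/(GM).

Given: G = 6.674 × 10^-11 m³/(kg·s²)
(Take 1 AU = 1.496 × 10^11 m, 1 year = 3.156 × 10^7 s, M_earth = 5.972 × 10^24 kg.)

Convert to SI: a = 1.975 AU = 2.9546e+11 m; M = 5.298 M_earth = 3.16397e+25 kg.
GM = G · M = 6.674e-11 · 3.16397e+25 = 2.11163e+15 m³/s².
Kepler's third law: T = 2π √(a³ / GM).
Substituting a = 2.9546e+11 m and GM = 2.11163e+15 m³/s²:
T = 2π √((2.9546e+11)³ / 2.11163e+15) s
T ≈ 2.196e+10 s = 695.8 years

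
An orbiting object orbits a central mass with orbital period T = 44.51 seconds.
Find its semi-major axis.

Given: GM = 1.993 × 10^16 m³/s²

Invert Kepler's third law: a = (GM · T² / (4π²))^(1/3).
Substituting T = 44.51 s and GM = 1.993e+16 m³/s²:
a = (1.993e+16 · (44.51)² / (4π²))^(1/3) m
a ≈ 1e+06 m = 1 Mm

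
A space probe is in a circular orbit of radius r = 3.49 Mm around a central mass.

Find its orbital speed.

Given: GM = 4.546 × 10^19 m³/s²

Convert to SI: r = 3.49 Mm = 3.49e+06 m.
For a circular orbit, gravity supplies the centripetal force, so v = √(GM / r).
v = √(4.546e+19 / 3.49e+06) m/s ≈ 3.609e+06 m/s = 3609 km/s.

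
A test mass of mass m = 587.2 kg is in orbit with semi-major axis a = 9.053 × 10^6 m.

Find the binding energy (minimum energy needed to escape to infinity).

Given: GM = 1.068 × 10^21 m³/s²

Total orbital energy is E = −GMm/(2a); binding energy is E_bind = −E = GMm/(2a).
E_bind = 1.068e+21 · 587.2 / (2 · 9.053e+06) J ≈ 3.464e+16 J = 34.64 PJ.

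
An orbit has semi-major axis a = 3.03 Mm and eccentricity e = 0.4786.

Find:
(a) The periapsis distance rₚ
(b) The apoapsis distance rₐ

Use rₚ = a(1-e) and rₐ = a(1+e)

Convert to SI: a = 3.03 Mm = 3.03e+06 m.
(a) rₚ = a(1 − e) = 3.03e+06 · (1 − 0.4786) = 3.03e+06 · 0.5214 ≈ 1.58e+06 m = 1.58 Mm.
(b) rₐ = a(1 + e) = 3.03e+06 · (1 + 0.4786) = 3.03e+06 · 1.4786 ≈ 4.48e+06 m = 4.48 Mm.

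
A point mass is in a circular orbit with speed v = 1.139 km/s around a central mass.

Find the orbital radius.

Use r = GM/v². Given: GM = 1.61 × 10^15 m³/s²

Convert to SI: v = 1.139 km/s = 1139 m/s.
For a circular orbit, v² = GM / r, so r = GM / v².
r = 1.61e+15 / (1139)² m ≈ 1.241e+09 m = 1.241 Gm.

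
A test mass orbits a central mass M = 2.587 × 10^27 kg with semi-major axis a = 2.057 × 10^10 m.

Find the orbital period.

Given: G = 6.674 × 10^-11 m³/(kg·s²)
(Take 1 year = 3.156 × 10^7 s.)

GM = G · M = 6.674e-11 · 2.587e+27 = 1.72656e+17 m³/s².
Kepler's third law: T = 2π √(a³ / GM).
Substituting a = 2.057e+10 m and GM = 1.72656e+17 m³/s²:
T = 2π √((2.057e+10)³ / 1.72656e+17) s
T ≈ 4.461e+07 s = 1.414 years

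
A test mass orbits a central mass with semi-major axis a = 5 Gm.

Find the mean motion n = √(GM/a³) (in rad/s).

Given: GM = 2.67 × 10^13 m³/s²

Convert to SI: a = 5 Gm = 5e+09 m.
n = √(GM / a³).
n = √(2.67e+13 / (5e+09)³) rad/s ≈ 1.462e-08 rad/s.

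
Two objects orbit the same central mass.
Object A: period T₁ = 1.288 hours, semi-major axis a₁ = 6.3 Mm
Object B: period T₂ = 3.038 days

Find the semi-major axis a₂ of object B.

Convert to SI: T₁ = 1.288 hours = 4636.8 s; a₁ = 6.3 Mm = 6.3e+06 m; T₂ = 3.038 days = 262483 s.
Kepler's third law: (T₁/T₂)² = (a₁/a₂)³ ⇒ a₂ = a₁ · (T₂/T₁)^(2/3).
T₂/T₁ = 262483 / 4636.8 = 56.6087.
a₂ = 6.3e+06 · (56.6087)^(2/3) m ≈ 9.288e+07 m = 92.88 Mm.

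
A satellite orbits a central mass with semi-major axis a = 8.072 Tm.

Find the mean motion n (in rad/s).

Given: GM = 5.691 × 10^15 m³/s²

Convert to SI: a = 8.072 Tm = 8.072e+12 m.
n = √(GM / a³).
n = √(5.691e+15 / (8.072e+12)³) rad/s ≈ 3.289e-12 rad/s.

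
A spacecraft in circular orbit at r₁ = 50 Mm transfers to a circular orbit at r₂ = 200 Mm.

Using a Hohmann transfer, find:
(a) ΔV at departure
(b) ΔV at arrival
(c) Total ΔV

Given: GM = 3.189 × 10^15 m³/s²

Convert to SI: r₁ = 50 Mm = 5e+07 m; r₂ = 200 Mm = 2e+08 m.
Transfer semi-major axis: a_t = (r₁ + r₂)/2 = (5e+07 + 2e+08)/2 = 1.25e+08 m.
Circular speeds: v₁ = √(GM/r₁) = 7986.24 m/s, v₂ = √(GM/r₂) = 3993.12 m/s.
Transfer speeds (vis-viva v² = GM(2/r − 1/a_t)): v₁ᵗ = 10101.9 m/s, v₂ᵗ = 2525.47 m/s.
(a) ΔV₁ = |v₁ᵗ − v₁| ≈ 2116 m/s = 2.116 km/s.
(b) ΔV₂ = |v₂ − v₂ᵗ| ≈ 1468 m/s = 1.468 km/s.
(c) ΔV_total = ΔV₁ + ΔV₂ ≈ 3583 m/s = 3.583 km/s.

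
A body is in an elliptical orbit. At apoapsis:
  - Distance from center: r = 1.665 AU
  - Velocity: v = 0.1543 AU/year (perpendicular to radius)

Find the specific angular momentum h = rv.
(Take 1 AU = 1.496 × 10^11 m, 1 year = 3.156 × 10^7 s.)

Convert to SI: r = 1.665 AU = 2.49084e+11 m; v = 0.1543 AU/year = 731.409 m/s.
With v perpendicular to r, h = r · v.
h = 2.49084e+11 · 731.409 m²/s ≈ 1.822e+14 m²/s.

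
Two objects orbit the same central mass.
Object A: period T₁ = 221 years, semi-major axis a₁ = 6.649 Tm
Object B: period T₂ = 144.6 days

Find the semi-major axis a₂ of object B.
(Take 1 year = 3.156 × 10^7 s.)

Convert to SI: T₁ = 221 years = 6.97476e+09 s; a₁ = 6.649 Tm = 6.649e+12 m; T₂ = 144.6 days = 1.24934e+07 s.
Kepler's third law: (T₁/T₂)² = (a₁/a₂)³ ⇒ a₂ = a₁ · (T₂/T₁)^(2/3).
T₂/T₁ = 1.24934e+07 / 6.97476e+09 = 0.00179124.
a₂ = 6.649e+12 · (0.00179124)^(2/3) m ≈ 9.807e+10 m = 98.07 Gm.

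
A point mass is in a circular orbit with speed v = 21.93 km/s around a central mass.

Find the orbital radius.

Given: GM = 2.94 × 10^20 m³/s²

Convert to SI: v = 21.93 km/s = 21930 m/s.
For a circular orbit, v² = GM / r, so r = GM / v².
r = 2.94e+20 / (21930)² m ≈ 6.113e+11 m = 611.3 Gm.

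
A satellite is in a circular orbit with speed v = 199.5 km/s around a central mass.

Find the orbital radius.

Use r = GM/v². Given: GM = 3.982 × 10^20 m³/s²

Convert to SI: v = 199.5 km/s = 199500 m/s.
For a circular orbit, v² = GM / r, so r = GM / v².
r = 3.982e+20 / (199500)² m ≈ 1e+10 m = 10 Gm.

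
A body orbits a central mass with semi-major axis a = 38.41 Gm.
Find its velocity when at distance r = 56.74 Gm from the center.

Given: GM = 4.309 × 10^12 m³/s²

Convert to SI: a = 38.41 Gm = 3.841e+10 m; r = 56.74 Gm = 5.674e+10 m.
Vis-viva: v = √(GM · (2/r − 1/a)).
2/r − 1/a = 2/5.674e+10 − 1/3.841e+10 = 9.21362e-12 m⁻¹.
v = √(4.309e+12 · 9.21362e-12) m/s ≈ 6.301 m/s = 6.301 m/s.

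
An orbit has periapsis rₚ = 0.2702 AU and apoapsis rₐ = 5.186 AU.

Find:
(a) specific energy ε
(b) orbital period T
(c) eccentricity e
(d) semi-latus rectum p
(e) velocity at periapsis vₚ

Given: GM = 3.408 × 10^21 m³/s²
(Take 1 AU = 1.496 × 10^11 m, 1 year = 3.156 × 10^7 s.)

Convert to SI: rₚ = 0.2702 AU = 4.04219e+10 m; rₐ = 5.186 AU = 7.75826e+11 m.
(a) With a = (rₚ + rₐ)/2 = 4.08124e+11 m, ε = −GM/(2a) = −3.408e+21/(2 · 4.08124e+11) J/kg ≈ -4.175e+09 J/kg
(b) With a = (rₚ + rₐ)/2 = 4.08124e+11 m, T = 2π √(a³/GM) = 2π √((4.08124e+11)³/3.408e+21) s ≈ 2.806e+07 s
(c) e = (rₐ − rₚ)/(rₐ + rₚ) = (7.75826e+11 − 4.04219e+10)/(7.75826e+11 + 4.04219e+10) ≈ 0.901
(d) From a = (rₚ + rₐ)/2 = 4.08124e+11 m and e = (rₐ − rₚ)/(rₐ + rₚ) = 0.900957, p = a(1 − e²) = 4.08124e+11 · (1 − (0.900957)²) ≈ 7.684e+10 m
(e) With a = (rₚ + rₐ)/2 = 4.08124e+11 m, vₚ = √(GM (2/rₚ − 1/a)) = √(3.408e+21 · (2/4.04219e+10 − 1/4.08124e+11)) m/s ≈ 4.003e+05 m/s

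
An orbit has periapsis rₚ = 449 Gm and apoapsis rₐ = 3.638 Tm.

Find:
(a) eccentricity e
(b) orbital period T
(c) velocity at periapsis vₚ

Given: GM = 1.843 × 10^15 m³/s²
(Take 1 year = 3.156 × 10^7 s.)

Convert to SI: rₚ = 449 Gm = 4.49e+11 m; rₐ = 3.638 Tm = 3.638e+12 m.
(a) e = (rₐ − rₚ)/(rₐ + rₚ) = (3.638e+12 − 4.49e+11)/(3.638e+12 + 4.49e+11) ≈ 0.7803
(b) With a = (rₚ + rₐ)/2 = 2.0435e+12 m, T = 2π √(a³/GM) = 2π √((2.0435e+12)³/1.843e+15) s ≈ 4.275e+11 s
(c) With a = (rₚ + rₐ)/2 = 2.0435e+12 m, vₚ = √(GM (2/rₚ − 1/a)) = √(1.843e+15 · (2/4.49e+11 − 1/2.0435e+12)) m/s ≈ 85.48 m/s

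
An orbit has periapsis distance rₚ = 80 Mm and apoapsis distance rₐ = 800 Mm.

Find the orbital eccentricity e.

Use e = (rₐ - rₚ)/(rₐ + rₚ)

Convert to SI: rₚ = 80 Mm = 8e+07 m; rₐ = 800 Mm = 8e+08 m.
e = (rₐ − rₚ) / (rₐ + rₚ).
e = (8e+08 − 8e+07) / (8e+08 + 8e+07) = 7.2e+08 / 8.8e+08 ≈ 0.8182.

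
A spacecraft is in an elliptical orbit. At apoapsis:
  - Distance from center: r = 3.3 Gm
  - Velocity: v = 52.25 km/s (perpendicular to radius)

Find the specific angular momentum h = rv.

Convert to SI: r = 3.3 Gm = 3.3e+09 m; v = 52.25 km/s = 52250 m/s.
With v perpendicular to r, h = r · v.
h = 3.3e+09 · 52250 m²/s ≈ 1.724e+14 m²/s.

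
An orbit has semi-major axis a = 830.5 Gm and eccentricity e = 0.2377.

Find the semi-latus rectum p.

Convert to SI: a = 830.5 Gm = 8.305e+11 m.
p = a (1 − e²).
p = 8.305e+11 · (1 − (0.2377)²) = 8.305e+11 · 0.943499 ≈ 7.836e+11 m = 783.6 Gm.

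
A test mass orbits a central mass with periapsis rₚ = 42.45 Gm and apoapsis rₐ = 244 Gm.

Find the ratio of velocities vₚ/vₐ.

Convert to SI: rₚ = 42.45 Gm = 4.245e+10 m; rₐ = 244 Gm = 2.44e+11 m.
Conservation of angular momentum gives rₚvₚ = rₐvₐ, so vₚ/vₐ = rₐ/rₚ.
vₚ/vₐ = 2.44e+11 / 4.245e+10 ≈ 5.748.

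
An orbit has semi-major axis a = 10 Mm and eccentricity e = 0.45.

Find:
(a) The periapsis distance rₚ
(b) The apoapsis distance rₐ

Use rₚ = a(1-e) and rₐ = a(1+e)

Convert to SI: a = 10 Mm = 1e+07 m.
(a) rₚ = a(1 − e) = 1e+07 · (1 − 0.45) = 1e+07 · 0.55 ≈ 5.5e+06 m = 5.5 Mm.
(b) rₐ = a(1 + e) = 1e+07 · (1 + 0.45) = 1e+07 · 1.45 ≈ 1.45e+07 m = 14.5 Mm.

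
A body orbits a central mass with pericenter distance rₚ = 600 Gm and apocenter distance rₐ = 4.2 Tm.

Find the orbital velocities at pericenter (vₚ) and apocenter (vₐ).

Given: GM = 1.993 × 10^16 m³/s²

Convert to SI: rₚ = 600 Gm = 6e+11 m; rₐ = 4.2 Tm = 4.2e+12 m.
Use the vis-viva equation v² = GM(2/r − 1/a) with a = (rₚ + rₐ)/2 = (6e+11 + 4.2e+12)/2 = 2.4e+12 m.
vₚ = √(GM · (2/rₚ − 1/a)) = √(1.993e+16 · (2/6e+11 − 1/2.4e+12)) m/s ≈ 241.1 m/s = 241.1 m/s.
vₐ = √(GM · (2/rₐ − 1/a)) = √(1.993e+16 · (2/4.2e+12 − 1/2.4e+12)) m/s ≈ 34.44 m/s = 34.44 m/s.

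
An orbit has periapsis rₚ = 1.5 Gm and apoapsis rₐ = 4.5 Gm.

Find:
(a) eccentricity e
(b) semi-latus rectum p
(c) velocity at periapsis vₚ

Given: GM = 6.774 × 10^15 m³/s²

Convert to SI: rₚ = 1.5 Gm = 1.5e+09 m; rₐ = 4.5 Gm = 4.5e+09 m.
(a) e = (rₐ − rₚ)/(rₐ + rₚ) = (4.5e+09 − 1.5e+09)/(4.5e+09 + 1.5e+09) ≈ 0.5
(b) From a = (rₚ + rₐ)/2 = 3e+09 m and e = (rₐ − rₚ)/(rₐ + rₚ) = 0.5, p = a(1 − e²) = 3e+09 · (1 − (0.5)²) ≈ 2.25e+09 m
(c) With a = (rₚ + rₐ)/2 = 3e+09 m, vₚ = √(GM (2/rₚ − 1/a)) = √(6.774e+15 · (2/1.5e+09 − 1/3e+09)) m/s ≈ 2603 m/s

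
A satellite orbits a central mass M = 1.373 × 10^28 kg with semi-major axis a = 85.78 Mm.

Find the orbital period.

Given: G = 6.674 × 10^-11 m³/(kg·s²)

Convert to SI: a = 85.78 Mm = 8.578e+07 m.
GM = G · M = 6.674e-11 · 1.373e+28 = 9.1634e+17 m³/s².
Kepler's third law: T = 2π √(a³ / GM).
Substituting a = 8.578e+07 m and GM = 9.1634e+17 m³/s²:
T = 2π √((8.578e+07)³ / 9.1634e+17) s
T ≈ 5215 s = 1.449 hours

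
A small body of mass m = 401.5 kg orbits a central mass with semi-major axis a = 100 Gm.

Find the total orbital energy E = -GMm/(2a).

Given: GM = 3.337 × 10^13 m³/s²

Convert to SI: a = 100 Gm = 1e+11 m.
E = −GMm / (2a).
E = −3.337e+13 · 401.5 / (2 · 1e+11) J ≈ -6.699e+04 J = -66.99 kJ.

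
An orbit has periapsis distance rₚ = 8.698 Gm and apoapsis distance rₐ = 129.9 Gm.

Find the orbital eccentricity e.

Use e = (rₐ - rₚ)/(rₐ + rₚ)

Convert to SI: rₚ = 8.698 Gm = 8.698e+09 m; rₐ = 129.9 Gm = 1.299e+11 m.
e = (rₐ − rₚ) / (rₐ + rₚ).
e = (1.299e+11 − 8.698e+09) / (1.299e+11 + 8.698e+09) = 1.21202e+11 / 1.38598e+11 ≈ 0.8745.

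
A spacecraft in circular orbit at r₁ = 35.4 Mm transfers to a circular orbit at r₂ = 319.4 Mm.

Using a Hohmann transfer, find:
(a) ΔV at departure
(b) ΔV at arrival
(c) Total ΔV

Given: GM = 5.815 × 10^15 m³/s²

Convert to SI: r₁ = 35.4 Mm = 3.54e+07 m; r₂ = 319.4 Mm = 3.194e+08 m.
Transfer semi-major axis: a_t = (r₁ + r₂)/2 = (3.54e+07 + 3.194e+08)/2 = 1.774e+08 m.
Circular speeds: v₁ = √(GM/r₁) = 12816.6 m/s, v₂ = √(GM/r₂) = 4266.85 m/s.
Transfer speeds (vis-viva v² = GM(2/r − 1/a_t)): v₁ᵗ = 17197.4 m/s, v₂ᵗ = 1906.04 m/s.
(a) ΔV₁ = |v₁ᵗ − v₁| ≈ 4381 m/s = 4.381 km/s.
(b) ΔV₂ = |v₂ − v₂ᵗ| ≈ 2361 m/s = 2.361 km/s.
(c) ΔV_total = ΔV₁ + ΔV₂ ≈ 6742 m/s = 6.742 km/s.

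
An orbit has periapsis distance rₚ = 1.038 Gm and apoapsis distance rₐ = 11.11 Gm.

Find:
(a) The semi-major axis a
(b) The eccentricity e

Convert to SI: rₚ = 1.038 Gm = 1.038e+09 m; rₐ = 11.11 Gm = 1.111e+10 m.
(a) a = (rₚ + rₐ) / 2 = (1.038e+09 + 1.111e+10) / 2 ≈ 6.074e+09 m = 6.074 Gm.
(b) e = (rₐ − rₚ) / (rₐ + rₚ) = (1.111e+10 − 1.038e+09) / (1.111e+10 + 1.038e+09) ≈ 0.8291.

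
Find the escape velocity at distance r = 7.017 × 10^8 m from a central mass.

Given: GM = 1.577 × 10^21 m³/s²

Escape velocity comes from setting total energy to zero: ½v² − GM/r = 0 ⇒ v_esc = √(2GM / r).
v_esc = √(2 · 1.577e+21 / 7.017e+08) m/s ≈ 2.12e+06 m/s = 2120 km/s.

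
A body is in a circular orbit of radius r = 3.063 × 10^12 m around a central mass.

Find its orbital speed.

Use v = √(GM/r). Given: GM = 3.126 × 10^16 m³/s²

For a circular orbit, gravity supplies the centripetal force, so v = √(GM / r).
v = √(3.126e+16 / 3.063e+12) m/s ≈ 101 m/s = 101 m/s.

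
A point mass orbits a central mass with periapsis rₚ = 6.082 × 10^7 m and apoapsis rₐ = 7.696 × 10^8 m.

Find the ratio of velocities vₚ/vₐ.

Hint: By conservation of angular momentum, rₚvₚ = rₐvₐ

Conservation of angular momentum gives rₚvₚ = rₐvₐ, so vₚ/vₐ = rₐ/rₚ.
vₚ/vₐ = 7.696e+08 / 6.082e+07 ≈ 12.65.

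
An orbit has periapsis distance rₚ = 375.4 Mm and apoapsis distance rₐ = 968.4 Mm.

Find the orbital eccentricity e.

Convert to SI: rₚ = 375.4 Mm = 3.754e+08 m; rₐ = 968.4 Mm = 9.684e+08 m.
e = (rₐ − rₚ) / (rₐ + rₚ).
e = (9.684e+08 − 3.754e+08) / (9.684e+08 + 3.754e+08) = 5.93e+08 / 1.3438e+09 ≈ 0.4413.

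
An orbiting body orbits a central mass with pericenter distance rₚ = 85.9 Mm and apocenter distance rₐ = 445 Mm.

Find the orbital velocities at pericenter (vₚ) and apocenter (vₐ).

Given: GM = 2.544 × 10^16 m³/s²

Convert to SI: rₚ = 85.9 Mm = 8.59e+07 m; rₐ = 445 Mm = 4.45e+08 m.
Use the vis-viva equation v² = GM(2/r − 1/a) with a = (rₚ + rₐ)/2 = (8.59e+07 + 4.45e+08)/2 = 2.6545e+08 m.
vₚ = √(GM · (2/rₚ − 1/a)) = √(2.544e+16 · (2/8.59e+07 − 1/2.6545e+08)) m/s ≈ 2.228e+04 m/s = 22.28 km/s.
vₐ = √(GM · (2/rₐ − 1/a)) = √(2.544e+16 · (2/4.45e+08 − 1/2.6545e+08)) m/s ≈ 4301 m/s = 4.301 km/s.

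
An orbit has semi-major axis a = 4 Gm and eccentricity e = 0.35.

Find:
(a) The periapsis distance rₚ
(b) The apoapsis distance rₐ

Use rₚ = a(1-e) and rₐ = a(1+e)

Convert to SI: a = 4 Gm = 4e+09 m.
(a) rₚ = a(1 − e) = 4e+09 · (1 − 0.35) = 4e+09 · 0.65 ≈ 2.6e+09 m = 2.6 Gm.
(b) rₐ = a(1 + e) = 4e+09 · (1 + 0.35) = 4e+09 · 1.35 ≈ 5.4e+09 m = 5.4 Gm.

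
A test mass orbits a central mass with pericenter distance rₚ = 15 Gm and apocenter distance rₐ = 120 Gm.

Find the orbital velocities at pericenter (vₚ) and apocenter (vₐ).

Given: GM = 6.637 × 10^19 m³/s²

Convert to SI: rₚ = 15 Gm = 1.5e+10 m; rₐ = 120 Gm = 1.2e+11 m.
Use the vis-viva equation v² = GM(2/r − 1/a) with a = (rₚ + rₐ)/2 = (1.5e+10 + 1.2e+11)/2 = 6.75e+10 m.
vₚ = √(GM · (2/rₚ − 1/a)) = √(6.637e+19 · (2/1.5e+10 − 1/6.75e+10)) m/s ≈ 8.869e+04 m/s = 88.69 km/s.
vₐ = √(GM · (2/rₐ − 1/a)) = √(6.637e+19 · (2/1.2e+11 − 1/6.75e+10)) m/s ≈ 1.109e+04 m/s = 11.09 km/s.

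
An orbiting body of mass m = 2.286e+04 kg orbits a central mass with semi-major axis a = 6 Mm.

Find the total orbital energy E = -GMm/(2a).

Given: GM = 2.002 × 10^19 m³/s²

Convert to SI: a = 6 Mm = 6e+06 m.
E = −GMm / (2a).
E = −2.002e+19 · 2.286e+04 / (2 · 6e+06) J ≈ -3.814e+16 J = -38.14 PJ.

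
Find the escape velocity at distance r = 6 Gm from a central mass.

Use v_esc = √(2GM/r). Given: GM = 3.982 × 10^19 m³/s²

Convert to SI: r = 6 Gm = 6e+09 m.
Escape velocity comes from setting total energy to zero: ½v² − GM/r = 0 ⇒ v_esc = √(2GM / r).
v_esc = √(2 · 3.982e+19 / 6e+09) m/s ≈ 1.152e+05 m/s = 115.2 km/s.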